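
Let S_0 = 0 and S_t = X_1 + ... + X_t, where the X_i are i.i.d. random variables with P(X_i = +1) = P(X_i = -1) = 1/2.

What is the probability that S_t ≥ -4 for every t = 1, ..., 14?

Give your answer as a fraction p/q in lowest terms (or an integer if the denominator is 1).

Let f(t,s) = #length-t paths at position s with S_1..S_t all ≥ -4.
f(t,s) = f(t-1,s-1) + f(t-1,s+1) for s ≥ -4; f(t,s) = 0 for s < -4.
t=0: f(0,0)=1
t=1: f(1,-1)=1 f(1,1)=1
t=2: f(2,-2)=1 f(2,0)=2 f(2,2)=1
t=3: f(3,-3)=1 f(3,-1)=3 f(3,1)=3 f(3,3)=1
t=4: f(4,-4)=1 f(4,-2)=4 f(4,0)=6 f(4,2)=4 f(4,4)=1
t=5: f(5,-3)=5 f(5,-1)=10 f(5,1)=10 f(5,3)=5 f(5,5)=1
t=6: f(6,-4)=5 f(6,-2)=15 f(6,0)=20 f(6,2)=15 f(6,4)=6 f(6,6)=1
t=7: f(7,-3)=20 f(7,-1)=35 f(7,1)=35 f(7,3)=21 f(7,5)=7 f(7,7)=1
t=8: f(8,-4)=20 f(8,-2)=55 f(8,0)=70 f(8,2)=56 f(8,4)=28 f(8,6)=8 f(8,8)=1
t=9: f(9,-3)=75 f(9,-1)=125 f(9,1)=126 f(9,3)=84 f(9,5)=36 f(9,7)=9 f(9,9)=1
t=10: f(10,-4)=75 f(10,-2)=200 f(10,0)=251 f(10,2)=210 f(10,4)=120 f(10,6)=45 f(10,8)=10 f(10,10)=1
t=11: f(11,-3)=275 f(11,-1)=451 f(11,1)=461 f(11,3)=330 f(11,5)=165 f(11,7)=55 f(11,9)=11 f(11,11)=1
t=12: f(12,-4)=275 f(12,-2)=726 f(12,0)=912 f(12,2)=791 f(12,4)=495 f(12,6)=220 f(12,8)=66 f(12,10)=12 f(12,12)=1
t=13: f(13,-3)=1001 f(13,-1)=1638 f(13,1)=1703 f(13,3)=1286 f(13,5)=715 f(13,7)=286 f(13,9)=78 f(13,11)=13 f(13,13)=1
t=14: f(14,-4)=1001 f(14,-2)=2639 f(14,0)=3341 f(14,2)=2989 f(14,4)=2001 f(14,6)=1001 f(14,8)=364 f(14,10)=91 f(14,12)=14 f(14,14)=1
Σ_s f(14,s) = 13442
P = 13442/16384 = 6721/8192

Answer: 6721/8192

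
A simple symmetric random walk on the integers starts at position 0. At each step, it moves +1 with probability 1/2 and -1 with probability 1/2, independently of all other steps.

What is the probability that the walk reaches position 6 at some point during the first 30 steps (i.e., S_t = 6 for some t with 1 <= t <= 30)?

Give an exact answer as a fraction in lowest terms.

Count via complement. Let g(t,s) = #length-t paths at position s with S_1..S_t all ≠ 6.
g(t,s) = g(t-1,s-1) + g(t-1,s+1) for s ≠ 6; g(t,6) = 0.
t=0: g(0,0)=1
t=1: g(1,-1)=1 g(1,1)=1
t=2: g(2,-2)=1 g(2,0)=2 g(2,2)=1
t=3: g(3,-3)=1 g(3,-1)=3 g(3,1)=3 g(3,3)=1
t=4: g(4,-4)=1 g(4,-2)=4 g(4,0)=6 g(4,2)=4 g(4,4)=1
t=5: g(5,-5)=1 g(5,-3)=5 g(5,-1)=10 g(5,1)=10 g(5,3)=5 g(5,5)=1
t=6: g(6,-6)=1 g(6,-4)=6 g(6,-2)=15 g(6,0)=20 g(6,2)=15 g(6,4)=6
t=7: g(7,-7)=1 g(7,-5)=7 g(7,-3)=21 g(7,-1)=35 g(7,1)=35 g(7,3)=21 g(7,5)=6
t=8: g(8,-8)=1 g(8,-6)=8 g(8,-4)=28 g(8,-2)=56 g(8,0)=70 g(8,2)=56 g(8,4)=27
t=9: g(9,-9)=1 g(9,-7)=9 g(9,-5)=36 g(9,-3)=84 g(9,-1)=126 g(9,1)=126 g(9,3)=83 g(9,5)=27
t=10: g(10,-10)=1 g(10,-8)=10 g(10,-6)=45 g(10,-4)=120 g(10,-2)=210 g(10,0)=252 g(10,2)=209 g(10,4)=110
t=11: g(11,-11)=1 g(11,-9)=11 g(11,-7)=55 g(11,-5)=165 g(11,-3)=330 g(11,-1)=462 g(11,1)=461 g(11,3)=319 g(11,5)=110
t=12: g(12,-12)=1 g(12,-10)=12 g(12,-8)=66 g(12,-6)=220 g(12,-4)=495 g(12,-2)=792 g(12,0)=923 g(12,2)=780 g(12,4)=429
t=13: g(13,-13)=1 g(13,-11)=13 g(13,-9)=78 g(13,-7)=286 g(13,-5)=715 g(13,-3)=1287 g(13,-1)=1715 g(13,1)=1703 g(13,3)=1209 g(13,5)=429
t=14: g(14,-14)=1 g(14,-12)=14 g(14,-10)=91 g(14,-8)=364 g(14,-6)=1001 g(14,-4)=2002 g(14,-2)=3002 g(14,0)=3418 g(14,2)=2912 g(14,4)=1638
t=15: g(15,-15)=1 g(15,-13)=15 g(15,-11)=105 g(15,-9)=455 g(15,-7)=1365 g(15,-5)=3003 g(15,-3)=5004 g(15,-1)=6420 g(15,1)=6330 g(15,3)=4550 g(15,5)=1638
t=16: g(16,-16)=1 g(16,-14)=16 g(16,-12)=120 g(16,-10)=560 g(16,-8)=1820 g(16,-6)=4368 g(16,-4)=8007 g(16,-2)=11424 g(16,0)=12750 g(16,2)=10880 g(16,4)=6188
t=17: g(17,-17)=1 g(17,-15)=17 g(17,-13)=136 g(17,-11)=680 g(17,-9)=2380 g(17,-7)=6188 g(17,-5)=12375 g(17,-3)=19431 g(17,-1)=24174 g(17,1)=23630 g(17,3)=17068 g(17,5)=6188
t=18: g(18,-18)=1 g(18,-16)=18 g(18,-14)=153 g(18,-12)=816 g(18,-10)=3060 g(18,-8)=8568 g(18,-6)=18563 g(18,-4)=31806 g(18,-2)=43605 g(18,0)=47804 g(18,2)=40698 g(18,4)=23256
t=19: g(19,-19)=1 g(19,-17)=19 g(19,-15)=171 g(19,-13)=969 g(19,-11)=3876 g(19,-9)=11628 g(19,-7)=27131 g(19,-5)=50369 g(19,-3)=75411 g(19,-1)=91409 g(19,1)=88502 g(19,3)=63954 g(19,5)=23256
t=20: g(20,-20)=1 g(20,-18)=20 g(20,-16)=190 g(20,-14)=1140 g(20,-12)=4845 g(20,-10)=15504 g(20,-8)=38759 g(20,-6)=77500 g(20,-4)=125780 g(20,-2)=166820 g(20,0)=179911 g(20,2)=152456 g(20,4)=87210
t=21: g(21,-21)=1 g(21,-19)=21 g(21,-17)=210 g(21,-15)=1330 g(21,-13)=5985 g(21,-11)=20349 g(21,-9)=54263 g(21,-7)=116259 g(21,-5)=203280 g(21,-3)=292600 g(21,-1)=346731 g(21,1)=332367 g(21,3)=239666 g(21,5)=87210
t=22: g(22,-22)=1 g(22,-20)=22 g(22,-18)=231 g(22,-16)=1540 g(22,-14)=7315 g(22,-12)=26334 g(22,-10)=74612 g(22,-8)=170522 g(22,-6)=319539 g(22,-4)=495880 g(22,-2)=639331 g(22,0)=679098 g(22,2)=572033 g(22,4)=326876
t=23: g(23,-23)=1 g(23,-21)=23 g(23,-19)=253 g(23,-17)=1771 g(23,-15)=8855 g(23,-13)=33649 g(23,-11)=100946 g(23,-9)=245134 g(23,-7)=490061 g(23,-5)=815419 g(23,-3)=1135211 g(23,-1)=1318429 g(23,1)=1251131 g(23,3)=898909 g(23,5)=326876
t=24: g(24,-24)=1 g(24,-22)=24 g(24,-20)=276 g(24,-18)=2024 g(24,-16)=10626 g(24,-14)=42504 g(24,-12)=134595 g(24,-10)=346080 g(24,-8)=735195 g(24,-6)=1305480 g(24,-4)=1950630 g(24,-2)=2453640 g(24,0)=2569560 g(24,2)=2150040 g(24,4)=1225785
t=25: g(25,-25)=1 g(25,-23)=25 g(25,-21)=300 g(25,-19)=2300 g(25,-17)=12650 g(25,-15)=53130 g(25,-13)=177099 g(25,-11)=480675 g(25,-9)=1081275 g(25,-7)=2040675 g(25,-5)=3256110 g(25,-3)=4404270 g(25,-1)=5023200 g(25,1)=4719600 g(25,3)=3375825 g(25,5)=1225785
t=26: g(26,-26)=1 g(26,-24)=26 g(26,-22)=325 g(26,-20)=2600 g(26,-18)=14950 g(26,-16)=65780 g(26,-14)=230229 g(26,-12)=657774 g(26,-10)=1561950 g(26,-8)=3121950 g(26,-6)=5296785 g(26,-4)=7660380 g(26,-2)=9427470 g(26,0)=9742800 g(26,2)=8095425 g(26,4)=4601610
t=27: g(27,-27)=1 g(27,-25)=27 g(27,-23)=351 g(27,-21)=2925 g(27,-19)=17550 g(27,-17)=80730 g(27,-15)=296009 g(27,-13)=888003 g(27,-11)=2219724 g(27,-9)=4683900 g(27,-7)=8418735 g(27,-5)=12957165 g(27,-3)=17087850 g(27,-1)=19170270 g(27,1)=17838225 g(27,3)=12697035 g(27,5)=4601610
t=28: g(28,-28)=1 g(28,-26)=28 g(28,-24)=378 g(28,-22)=3276 g(28,-20)=20475 g(28,-18)=98280 g(28,-16)=376739 g(28,-14)=1184012 g(28,-12)=3107727 g(28,-10)=6903624 g(28,-8)=13102635 g(28,-6)=21375900 g(28,-4)=30045015 g(28,-2)=36258120 g(28,0)=37008495 g(28,2)=30535260 g(28,4)=17298645
t=29: g(29,-29)=1 g(29,-27)=29 g(29,-25)=406 g(29,-23)=3654 g(29,-21)=23751 g(29,-19)=118755 g(29,-17)=475019 g(29,-15)=1560751 g(29,-13)=4291739 g(29,-11)=10011351 g(29,-9)=20006259 g(29,-7)=34478535 g(29,-5)=51420915 g(29,-3)=66303135 g(29,-1)=73266615 g(29,1)=67543755 g(29,3)=47833905 g(29,5)=17298645
t=30: g(30,-30)=1 g(30,-28)=30 g(30,-26)=435 g(30,-24)=4060 g(30,-22)=27405 g(30,-20)=142506 g(30,-18)=593774 g(30,-16)=2035770 g(30,-14)=5852490 g(30,-12)=14303090 g(30,-10)=30017610 g(30,-8)=54484794 g(30,-6)=85899450 g(30,-4)=117724050 g(30,-2)=139569750 g(30,0)=140810370 g(30,2)=115377660 g(30,4)=65132550
Paths never hitting 6: Σ_s g(30,s) = 771975795
Paths hitting 6: 2^30 - 771975795 = 301766029
P = 301766029/1073741824 = 301766029/1073741824

Answer: 301766029/1073741824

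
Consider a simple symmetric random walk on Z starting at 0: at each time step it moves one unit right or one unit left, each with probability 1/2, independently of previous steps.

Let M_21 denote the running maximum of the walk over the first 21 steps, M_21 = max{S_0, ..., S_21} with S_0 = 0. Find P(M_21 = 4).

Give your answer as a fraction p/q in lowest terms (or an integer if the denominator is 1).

Answer: 101745/1048576

Derivation:
Let M_21 = max(S_0,...,S_21). Use the reflection principle: for j ≥ 1, #{paths with M_21 ≥ j} = #{S_21 ≥ j} + #{S_21 ≥ j+1}.
By reflection, #{M_21 ≥ 4} = #{S_21 ≥ 4} + #{S_21 ≥ 5} = 401930 + 401930 = 803860.
#{M_21 ≥ 5} = #{S_21 ≥ 5} + #{S_21 ≥ 6} = 401930 + 198440 = 600370.
#{M_21 = 4} = 803860 - 600370 = 203490.
P(M_21 = 4) = 203490/2097152 = 101745/1048576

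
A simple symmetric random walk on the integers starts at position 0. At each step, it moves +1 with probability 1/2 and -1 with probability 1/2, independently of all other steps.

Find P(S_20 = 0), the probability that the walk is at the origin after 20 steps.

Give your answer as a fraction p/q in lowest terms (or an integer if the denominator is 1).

To return to 0 after 20 steps: need exactly 10 steps of +1 and 10 of -1.
Favorable paths: C(20,10) = 184756
Total paths: 2^20 = 1048576
P = 184756/1048576 = 46189/262144

Answer: 46189/262144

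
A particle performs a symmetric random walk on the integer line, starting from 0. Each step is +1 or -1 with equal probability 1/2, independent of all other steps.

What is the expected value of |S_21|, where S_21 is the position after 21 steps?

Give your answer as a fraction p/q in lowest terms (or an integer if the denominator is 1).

S_21 takes values m ≡ 1 (mod 2) with |m| ≤ 21; P(S_21=m) = C(21,(21+m)/2)/2^21.
Total paths: 2^21 = 2097152
Distribution: P(S=-21)=1/2097152, P(S=-19)=21/2097152, P(S=-17)=210/2097152, P(S=-15)=1330/2097152, P(S=-13)=5985/2097152, P(S=-11)=20349/2097152, P(S=-9)=54264/2097152, P(S=-7)=116280/2097152, P(S=-5)=203490/2097152, P(S=-3)=293930/2097152, P(S=-1)=352716/2097152, P(S=1)=352716/2097152, P(S=3)=293930/2097152, P(S=5)=203490/2097152, P(S=7)=116280/2097152, P(S=9)=54264/2097152, P(S=11)=20349/2097152, P(S=13)=5985/2097152, P(S=15)=1330/2097152, P(S=17)=210/2097152, P(S=19)=21/2097152, P(S=21)=1/2097152
E[|S_21|] = Σ_m |m|·P(S_21=m) = 7759752/2097152 = 969969/262144

Answer: 969969/262144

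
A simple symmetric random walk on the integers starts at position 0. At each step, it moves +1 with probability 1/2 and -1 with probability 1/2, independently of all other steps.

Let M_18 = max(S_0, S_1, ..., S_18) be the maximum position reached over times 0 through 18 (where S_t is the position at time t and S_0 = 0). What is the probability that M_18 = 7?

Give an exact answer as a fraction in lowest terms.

Answer: 1071/32768

Derivation:
Let M_18 = max(S_0,...,S_18). Use the reflection principle: for j ≥ 1, #{paths with M_18 ≥ j} = #{S_18 ≥ j} + #{S_18 ≥ j+1}.
By reflection, #{M_18 ≥ 7} = #{S_18 ≥ 7} + #{S_18 ≥ 8} = 12616 + 12616 = 25232.
#{M_18 ≥ 8} = #{S_18 ≥ 8} + #{S_18 ≥ 9} = 12616 + 4048 = 16664.
#{M_18 = 7} = 25232 - 16664 = 8568.
P(M_18 = 7) = 8568/262144 = 1071/32768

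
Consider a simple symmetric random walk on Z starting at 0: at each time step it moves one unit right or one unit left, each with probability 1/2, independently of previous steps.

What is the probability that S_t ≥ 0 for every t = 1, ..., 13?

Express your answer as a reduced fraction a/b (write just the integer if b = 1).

Answer: 429/2048

Derivation:
Let f(t,s) = #length-t paths at position s with S_1..S_t all ≥ 0.
f(t,s) = f(t-1,s-1) + f(t-1,s+1) for s ≥ 0; f(t,s) = 0 for s < 0.
t=0: f(0,0)=1
t=1: f(1,1)=1
t=2: f(2,0)=1 f(2,2)=1
t=3: f(3,1)=2 f(3,3)=1
t=4: f(4,0)=2 f(4,2)=3 f(4,4)=1
t=5: f(5,1)=5 f(5,3)=4 f(5,5)=1
t=6: f(6,0)=5 f(6,2)=9 f(6,4)=5 f(6,6)=1
t=7: f(7,1)=14 f(7,3)=14 f(7,5)=6 f(7,7)=1
t=8: f(8,0)=14 f(8,2)=28 f(8,4)=20 f(8,6)=7 f(8,8)=1
t=9: f(9,1)=42 f(9,3)=48 f(9,5)=27 f(9,7)=8 f(9,9)=1
t=10: f(10,0)=42 f(10,2)=90 f(10,4)=75 f(10,6)=35 f(10,8)=9 f(10,10)=1
t=11: f(11,1)=132 f(11,3)=165 f(11,5)=110 f(11,7)=44 f(11,9)=10 f(11,11)=1
t=12: f(12,0)=132 f(12,2)=297 f(12,4)=275 f(12,6)=154 f(12,8)=54 f(12,10)=11 f(12,12)=1
t=13: f(13,1)=429 f(13,3)=572 f(13,5)=429 f(13,7)=208 f(13,9)=65 f(13,11)=12 f(13,13)=1
Σ_s f(13,s) = 1716
P = 1716/8192 = 429/2048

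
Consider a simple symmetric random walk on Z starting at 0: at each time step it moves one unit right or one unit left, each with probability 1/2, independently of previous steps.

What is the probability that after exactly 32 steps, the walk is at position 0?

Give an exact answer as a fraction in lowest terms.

Answer: 300540195/2147483648

Derivation:
To return to 0 after 32 steps: need exactly 16 steps of +1 and 16 of -1.
Favorable paths: C(32,16) = 601080390
Total paths: 2^32 = 4294967296
P = 601080390/4294967296 = 300540195/2147483648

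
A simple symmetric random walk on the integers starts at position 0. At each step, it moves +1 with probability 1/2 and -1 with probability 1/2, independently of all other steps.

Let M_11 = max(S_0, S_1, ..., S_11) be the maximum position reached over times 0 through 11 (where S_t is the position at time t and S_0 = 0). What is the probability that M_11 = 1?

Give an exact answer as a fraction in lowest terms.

Let M_11 = max(S_0,...,S_11). Use the reflection principle: for j ≥ 1, #{paths with M_11 ≥ j} = #{S_11 ≥ j} + #{S_11 ≥ j+1}.
By reflection, #{M_11 ≥ 1} = #{S_11 ≥ 1} + #{S_11 ≥ 2} = 1024 + 562 = 1586.
#{M_11 ≥ 2} = #{S_11 ≥ 2} + #{S_11 ≥ 3} = 562 + 562 = 1124.
#{M_11 = 1} = 1586 - 1124 = 462.
P(M_11 = 1) = 462/2048 = 231/1024

Answer: 231/1024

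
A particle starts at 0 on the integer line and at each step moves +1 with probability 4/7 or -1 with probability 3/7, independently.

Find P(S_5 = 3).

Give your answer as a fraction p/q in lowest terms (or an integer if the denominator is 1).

Answer: 3840/16807

Derivation:
To reach position 3 after 5 steps: need 4 steps of +1 and 1 step of -1.
Number of such sequences: C(5,4) = 5
Each has probability (4/7)^4 · (3/7)^1 = 768/16807
P = 5 · 768/16807 = 3840/16807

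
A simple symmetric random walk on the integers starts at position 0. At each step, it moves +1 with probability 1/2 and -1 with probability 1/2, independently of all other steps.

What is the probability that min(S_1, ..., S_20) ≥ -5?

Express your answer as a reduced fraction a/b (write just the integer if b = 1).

Answer: 106267/131072

Derivation:
Let f(t,s) = #length-t paths at position s with S_1..S_t all ≥ -5.
f(t,s) = f(t-1,s-1) + f(t-1,s+1) for s ≥ -5; f(t,s) = 0 for s < -5.
t=0: f(0,0)=1
t=1: f(1,-1)=1 f(1,1)=1
t=2: f(2,-2)=1 f(2,0)=2 f(2,2)=1
t=3: f(3,-3)=1 f(3,-1)=3 f(3,1)=3 f(3,3)=1
t=4: f(4,-4)=1 f(4,-2)=4 f(4,0)=6 f(4,2)=4 f(4,4)=1
t=5: f(5,-5)=1 f(5,-3)=5 f(5,-1)=10 f(5,1)=10 f(5,3)=5 f(5,5)=1
t=6: f(6,-4)=6 f(6,-2)=15 f(6,0)=20 f(6,2)=15 f(6,4)=6 f(6,6)=1
t=7: f(7,-5)=6 f(7,-3)=21 f(7,-1)=35 f(7,1)=35 f(7,3)=21 f(7,5)=7 f(7,7)=1
t=8: f(8,-4)=27 f(8,-2)=56 f(8,0)=70 f(8,2)=56 f(8,4)=28 f(8,6)=8 f(8,8)=1
t=9: f(9,-5)=27 f(9,-3)=83 f(9,-1)=126 f(9,1)=126 f(9,3)=84 f(9,5)=36 f(9,7)=9 f(9,9)=1
t=10: f(10,-4)=110 f(10,-2)=209 f(10,0)=252 f(10,2)=210 f(10,4)=120 f(10,6)=45 f(10,8)=10 f(10,10)=1
t=11: f(11,-5)=110 f(11,-3)=319 f(11,-1)=461 f(11,1)=462 f(11,3)=330 f(11,5)=165 f(11,7)=55 f(11,9)=11 f(11,11)=1
t=12: f(12,-4)=429 f(12,-2)=780 f(12,0)=923 f(12,2)=792 f(12,4)=495 f(12,6)=220 f(12,8)=66 f(12,10)=12 f(12,12)=1
t=13: f(13,-5)=429 f(13,-3)=1209 f(13,-1)=1703 f(13,1)=1715 f(13,3)=1287 f(13,5)=715 f(13,7)=286 f(13,9)=78 f(13,11)=13 f(13,13)=1
t=14: f(14,-4)=1638 f(14,-2)=2912 f(14,0)=3418 f(14,2)=3002 f(14,4)=2002 f(14,6)=1001 f(14,8)=364 f(14,10)=91 f(14,12)=14 f(14,14)=1
t=15: f(15,-5)=1638 f(15,-3)=4550 f(15,-1)=6330 f(15,1)=6420 f(15,3)=5004 f(15,5)=3003 f(15,7)=1365 f(15,9)=455 f(15,11)=105 f(15,13)=15 f(15,15)=1
t=16: f(16,-4)=6188 f(16,-2)=10880 f(16,0)=12750 f(16,2)=11424 f(16,4)=8007 f(16,6)=4368 f(16,8)=1820 f(16,10)=560 f(16,12)=120 f(16,14)=16 f(16,16)=1
t=17: f(17,-5)=6188 f(17,-3)=17068 f(17,-1)=23630 f(17,1)=24174 f(17,3)=19431 f(17,5)=12375 f(17,7)=6188 f(17,9)=2380 f(17,11)=680 f(17,13)=136 f(17,15)=17 f(17,17)=1
t=18: f(18,-4)=23256 f(18,-2)=40698 f(18,0)=47804 f(18,2)=43605 f(18,4)=31806 f(18,6)=18563 f(18,8)=8568 f(18,10)=3060 f(18,12)=816 f(18,14)=153 f(18,16)=18 f(18,18)=1
t=19: f(19,-5)=23256 f(19,-3)=63954 f(19,-1)=88502 f(19,1)=91409 f(19,3)=75411 f(19,5)=50369 f(19,7)=27131 f(19,9)=11628 f(19,11)=3876 f(19,13)=969 f(19,15)=171 f(19,17)=19 f(19,19)=1
t=20: f(20,-4)=87210 f(20,-2)=152456 f(20,0)=179911 f(20,2)=166820 f(20,4)=125780 f(20,6)=77500 f(20,8)=38759 f(20,10)=15504 f(20,12)=4845 f(20,14)=1140 f(20,16)=190 f(20,18)=20 f(20,20)=1
Σ_s f(20,s) = 850136
P = 850136/1048576 = 106267/131072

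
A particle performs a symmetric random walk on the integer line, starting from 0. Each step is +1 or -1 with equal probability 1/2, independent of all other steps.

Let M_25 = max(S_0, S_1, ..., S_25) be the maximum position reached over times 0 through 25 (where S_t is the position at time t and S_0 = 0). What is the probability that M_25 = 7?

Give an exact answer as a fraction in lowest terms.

Let M_25 = max(S_0,...,S_25). Use the reflection principle: for j ≥ 1, #{paths with M_25 ≥ j} = #{S_25 ≥ j} + #{S_25 ≥ j+1}.
By reflection, #{M_25 ≥ 7} = #{S_25 ≥ 7} + #{S_25 ≥ 8} = 3850756 + 1807781 = 5658537.
#{M_25 ≥ 8} = #{S_25 ≥ 8} + #{S_25 ≥ 9} = 1807781 + 1807781 = 3615562.
#{M_25 = 7} = 5658537 - 3615562 = 2042975.
P(M_25 = 7) = 2042975/33554432 = 2042975/33554432

Answer: 2042975/33554432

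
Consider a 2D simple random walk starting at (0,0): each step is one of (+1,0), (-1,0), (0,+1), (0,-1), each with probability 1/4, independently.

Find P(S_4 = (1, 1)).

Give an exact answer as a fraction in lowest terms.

Answer: 3/32

Derivation:
Let h be the number of horizontal steps (so 4-h are vertical). To end at (1,1) need (h+1)/2 right-steps and ((4-h)+1)/2 up-steps.
Sum over h with 1 ≤ h ≤ 3, h ≡ 1 (mod 2), 4-h ≡ 1 (mod 2):
h=1: C(4,1)·C(1,1)·C(3,2) = 4·1·3 = 12
h=3: C(4,3)·C(3,2)·C(1,1) = 4·3·1 = 12
Total favorable: 24
Total paths: 4^4 = 256
P = 24/256 = 3/32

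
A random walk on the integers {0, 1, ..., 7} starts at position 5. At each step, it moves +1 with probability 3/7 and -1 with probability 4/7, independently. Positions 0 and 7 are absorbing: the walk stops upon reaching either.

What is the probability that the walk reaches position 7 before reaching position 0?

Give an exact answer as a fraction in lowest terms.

Answer: 7029/14197

Derivation:
Biased walk: p = 3/7, q = 4/7, r = q/p = 4/3
Gambler's ruin: P(hit 7 before 0 | start at 5) = (1 - r^a)/(1 - r^N)
r^5 = 1024/243; r^7 = 16384/2187
P = (1 - 1024/243) / (1 - 16384/2187) = -781/243 / -14197/2187 = 7029/14197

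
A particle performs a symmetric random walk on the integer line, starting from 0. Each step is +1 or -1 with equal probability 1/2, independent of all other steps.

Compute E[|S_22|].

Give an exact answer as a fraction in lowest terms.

S_22 takes values m ≡ 0 (mod 2) with |m| ≤ 22; P(S_22=m) = C(22,(22+m)/2)/2^22.
Total paths: 2^22 = 4194304
Distribution: P(S=-22)=1/4194304, P(S=-20)=22/4194304, P(S=-18)=231/4194304, P(S=-16)=1540/4194304, P(S=-14)=7315/4194304, P(S=-12)=26334/4194304, P(S=-10)=74613/4194304, P(S=-8)=170544/4194304, P(S=-6)=319770/4194304, P(S=-4)=497420/4194304, P(S=-2)=646646/4194304, P(S=0)=705432/4194304, P(S=2)=646646/4194304, P(S=4)=497420/4194304, P(S=6)=319770/4194304, P(S=8)=170544/4194304, P(S=10)=74613/4194304, P(S=12)=26334/4194304, P(S=14)=7315/4194304, P(S=16)=1540/4194304, P(S=18)=231/4194304, P(S=20)=22/4194304, P(S=22)=1/4194304
E[|S_22|] = Σ_m |m|·P(S_22=m) = 15519504/4194304 = 969969/262144

Answer: 969969/262144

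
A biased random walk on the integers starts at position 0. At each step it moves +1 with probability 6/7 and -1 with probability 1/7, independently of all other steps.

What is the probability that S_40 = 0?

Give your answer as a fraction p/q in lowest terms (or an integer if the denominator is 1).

To be at 0 after 40 steps: need exactly 20 steps of +1 and 20 of -1.
Number of such sequences: C(40,20) = 137846528820
Each has probability (6/7)^20 · (1/7)^20 = 3656158440062976/6366805760909027985741435139224001
P = 137846528820 · 3656158440062976/6366805760909027985741435139224001 = 71998392825518180542709760/909543680129861140820205019889143

Answer: 71998392825518180542709760/909543680129861140820205019889143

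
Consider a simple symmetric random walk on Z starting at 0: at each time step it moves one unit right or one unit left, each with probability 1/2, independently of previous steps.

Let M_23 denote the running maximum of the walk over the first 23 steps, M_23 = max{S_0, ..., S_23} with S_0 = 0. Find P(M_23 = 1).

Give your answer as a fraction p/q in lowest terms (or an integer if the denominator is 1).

Answer: 676039/4194304

Derivation:
Let M_23 = max(S_0,...,S_23). Use the reflection principle: for j ≥ 1, #{paths with M_23 ≥ j} = #{S_23 ≥ j} + #{S_23 ≥ j+1}.
By reflection, #{M_23 ≥ 1} = #{S_23 ≥ 1} + #{S_23 ≥ 2} = 4194304 + 2842226 = 7036530.
#{M_23 ≥ 2} = #{S_23 ≥ 2} + #{S_23 ≥ 3} = 2842226 + 2842226 = 5684452.
#{M_23 = 1} = 7036530 - 5684452 = 1352078.
P(M_23 = 1) = 1352078/8388608 = 676039/4194304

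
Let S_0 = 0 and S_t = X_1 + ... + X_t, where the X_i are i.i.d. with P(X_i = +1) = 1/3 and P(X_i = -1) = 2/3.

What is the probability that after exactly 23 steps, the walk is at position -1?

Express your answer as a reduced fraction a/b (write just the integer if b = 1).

Answer: 5538111488/94143178827

Derivation:
To reach position -1 after 23 steps: need 11 steps of +1 and 12 steps of -1.
Number of such sequences: C(23,11) = 1352078
Each has probability (1/3)^11 · (2/3)^12 = 4096/94143178827
P = 1352078 · 4096/94143178827 = 5538111488/94143178827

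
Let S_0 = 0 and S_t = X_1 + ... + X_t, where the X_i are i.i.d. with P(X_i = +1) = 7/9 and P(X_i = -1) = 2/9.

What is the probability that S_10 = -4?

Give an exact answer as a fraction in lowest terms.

To reach position -4 after 10 steps: need 3 steps of +1 and 7 steps of -1.
Number of such sequences: C(10,3) = 120
Each has probability (7/9)^3 · (2/9)^7 = 43904/3486784401
P = 120 · 43904/3486784401 = 1756160/1162261467

Answer: 1756160/1162261467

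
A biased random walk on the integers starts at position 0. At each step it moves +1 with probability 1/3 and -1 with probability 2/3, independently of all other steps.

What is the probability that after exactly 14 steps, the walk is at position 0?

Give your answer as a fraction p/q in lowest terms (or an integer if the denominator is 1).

Answer: 146432/1594323

Derivation:
To be at 0 after 14 steps: need exactly 7 steps of +1 and 7 of -1.
Number of such sequences: C(14,7) = 3432
Each has probability (1/3)^7 · (2/3)^7 = 128/4782969
P = 3432 · 128/4782969 = 146432/1594323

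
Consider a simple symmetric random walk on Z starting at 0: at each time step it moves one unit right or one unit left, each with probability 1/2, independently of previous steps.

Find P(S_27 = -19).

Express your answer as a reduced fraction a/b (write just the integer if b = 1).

Answer: 8775/67108864

Derivation:
To reach position -19 after 27 steps: need 4 steps of +1 and 23 of -1.
Favorable paths: C(27,4) = 17550
Total paths: 2^27 = 134217728
P = 17550/134217728 = 8775/67108864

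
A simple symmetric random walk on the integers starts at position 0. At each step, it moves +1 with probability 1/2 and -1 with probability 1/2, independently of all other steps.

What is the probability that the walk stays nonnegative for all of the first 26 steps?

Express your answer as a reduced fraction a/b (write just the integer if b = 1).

Answer: 1300075/8388608

Derivation:
Let f(t,s) = #length-t paths at position s with S_1..S_t all ≥ 0.
f(t,s) = f(t-1,s-1) + f(t-1,s+1) for s ≥ 0; f(t,s) = 0 for s < 0.
t=0: f(0,0)=1
t=1: f(1,1)=1
t=2: f(2,0)=1 f(2,2)=1
t=3: f(3,1)=2 f(3,3)=1
t=4: f(4,0)=2 f(4,2)=3 f(4,4)=1
t=5: f(5,1)=5 f(5,3)=4 f(5,5)=1
t=6: f(6,0)=5 f(6,2)=9 f(6,4)=5 f(6,6)=1
t=7: f(7,1)=14 f(7,3)=14 f(7,5)=6 f(7,7)=1
t=8: f(8,0)=14 f(8,2)=28 f(8,4)=20 f(8,6)=7 f(8,8)=1
t=9: f(9,1)=42 f(9,3)=48 f(9,5)=27 f(9,7)=8 f(9,9)=1
t=10: f(10,0)=42 f(10,2)=90 f(10,4)=75 f(10,6)=35 f(10,8)=9 f(10,10)=1
t=11: f(11,1)=132 f(11,3)=165 f(11,5)=110 f(11,7)=44 f(11,9)=10 f(11,11)=1
t=12: f(12,0)=132 f(12,2)=297 f(12,4)=275 f(12,6)=154 f(12,8)=54 f(12,10)=11 f(12,12)=1
t=13: f(13,1)=429 f(13,3)=572 f(13,5)=429 f(13,7)=208 f(13,9)=65 f(13,11)=12 f(13,13)=1
t=14: f(14,0)=429 f(14,2)=1001 f(14,4)=1001 f(14,6)=637 f(14,8)=273 f(14,10)=77 f(14,12)=13 f(14,14)=1
t=15: f(15,1)=1430 f(15,3)=2002 f(15,5)=1638 f(15,7)=910 f(15,9)=350 f(15,11)=90 f(15,13)=14 f(15,15)=1
t=16: f(16,0)=1430 f(16,2)=3432 f(16,4)=3640 f(16,6)=2548 f(16,8)=1260 f(16,10)=440 f(16,12)=104 f(16,14)=15 f(16,16)=1
t=17: f(17,1)=4862 f(17,3)=7072 f(17,5)=6188 f(17,7)=3808 f(17,9)=1700 f(17,11)=544 f(17,13)=119 f(17,15)=16 f(17,17)=1
t=18: f(18,0)=4862 f(18,2)=11934 f(18,4)=13260 f(18,6)=9996 f(18,8)=5508 f(18,10)=2244 f(18,12)=663 f(18,14)=135 f(18,16)=17 f(18,18)=1
t=19: f(19,1)=16796 f(19,3)=25194 f(19,5)=23256 f(19,7)=15504 f(19,9)=7752 f(19,11)=2907 f(19,13)=798 f(19,15)=152 f(19,17)=18 f(19,19)=1
t=20: f(20,0)=16796 f(20,2)=41990 f(20,4)=48450 f(20,6)=38760 f(20,8)=23256 f(20,10)=10659 f(20,12)=3705 f(20,14)=950 f(20,16)=170 f(20,18)=19 f(20,20)=1
t=21: f(21,1)=58786 f(21,3)=90440 f(21,5)=87210 f(21,7)=62016 f(21,9)=33915 f(21,11)=14364 f(21,13)=4655 f(21,15)=1120 f(21,17)=189 f(21,19)=20 f(21,21)=1
t=22: f(22,0)=58786 f(22,2)=149226 f(22,4)=177650 f(22,6)=149226 f(22,8)=95931 f(22,10)=48279 f(22,12)=19019 f(22,14)=5775 f(22,16)=1309 f(22,18)=209 f(22,20)=21 f(22,22)=1
t=23: f(23,1)=208012 f(23,3)=326876 f(23,5)=326876 f(23,7)=245157 f(23,9)=144210 f(23,11)=67298 f(23,13)=24794 f(23,15)=7084 f(23,17)=1518 f(23,19)=230 f(23,21)=22 f(23,23)=1
t=24: f(24,0)=208012 f(24,2)=534888 f(24,4)=653752 f(24,6)=572033 f(24,8)=389367 f(24,10)=211508 f(24,12)=92092 f(24,14)=31878 f(24,16)=8602 f(24,18)=1748 f(24,20)=252 f(24,22)=23 f(24,24)=1
t=25: f(25,1)=742900 f(25,3)=1188640 f(25,5)=1225785 f(25,7)=961400 f(25,9)=600875 f(25,11)=303600 f(25,13)=123970 f(25,15)=40480 f(25,17)=10350 f(25,19)=2000 f(25,21)=275 f(25,23)=24 f(25,25)=1
t=26: f(26,0)=742900 f(26,2)=1931540 f(26,4)=2414425 f(26,6)=2187185 f(26,8)=1562275 f(26,10)=904475 f(26,12)=427570 f(26,14)=164450 f(26,16)=50830 f(26,18)=12350 f(26,20)=2275 f(26,22)=299 f(26,24)=25 f(26,26)=1
Σ_s f(26,s) = 10400600
P = 10400600/67108864 = 1300075/8388608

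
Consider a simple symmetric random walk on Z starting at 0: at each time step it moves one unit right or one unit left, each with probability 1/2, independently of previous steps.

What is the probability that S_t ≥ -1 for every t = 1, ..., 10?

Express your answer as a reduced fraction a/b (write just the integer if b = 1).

Answer: 231/512

Derivation:
Let f(t,s) = #length-t paths at position s with S_1..S_t all ≥ -1.
f(t,s) = f(t-1,s-1) + f(t-1,s+1) for s ≥ -1; f(t,s) = 0 for s < -1.
t=0: f(0,0)=1
t=1: f(1,-1)=1 f(1,1)=1
t=2: f(2,0)=2 f(2,2)=1
t=3: f(3,-1)=2 f(3,1)=3 f(3,3)=1
t=4: f(4,0)=5 f(4,2)=4 f(4,4)=1
t=5: f(5,-1)=5 f(5,1)=9 f(5,3)=5 f(5,5)=1
t=6: f(6,0)=14 f(6,2)=14 f(6,4)=6 f(6,6)=1
t=7: f(7,-1)=14 f(7,1)=28 f(7,3)=20 f(7,5)=7 f(7,7)=1
t=8: f(8,0)=42 f(8,2)=48 f(8,4)=27 f(8,6)=8 f(8,8)=1
t=9: f(9,-1)=42 f(9,1)=90 f(9,3)=75 f(9,5)=35 f(9,7)=9 f(9,9)=1
t=10: f(10,0)=132 f(10,2)=165 f(10,4)=110 f(10,6)=44 f(10,8)=10 f(10,10)=1
Σ_s f(10,s) = 462
P = 462/1024 = 231/512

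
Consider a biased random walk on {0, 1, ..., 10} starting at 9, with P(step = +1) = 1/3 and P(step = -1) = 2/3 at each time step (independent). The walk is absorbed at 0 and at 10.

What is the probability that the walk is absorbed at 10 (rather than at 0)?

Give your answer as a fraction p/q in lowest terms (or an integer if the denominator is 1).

Answer: 511/1023

Derivation:
Biased walk: p = 1/3, q = 2/3, r = q/p = 2
Gambler's ruin: P(hit 10 before 0 | start at 9) = (1 - r^a)/(1 - r^N)
r^9 = 512; r^10 = 1024
P = (1 - 512) / (1 - 1024) = -511 / -1023 = 511/1023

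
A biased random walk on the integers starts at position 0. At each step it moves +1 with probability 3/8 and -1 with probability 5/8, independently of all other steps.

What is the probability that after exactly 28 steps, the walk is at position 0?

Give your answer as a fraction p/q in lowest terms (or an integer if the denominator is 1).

To be at 0 after 28 steps: need exactly 14 steps of +1 and 14 of -1.
Number of such sequences: C(28,14) = 40116600
Each has probability (3/8)^14 · (5/8)^14 = 29192926025390625/19342813113834066795298816
P = 40116600 · 29192926025390625/19342813113834066795298816 = 146390117023773193359375/2417851639229258349412352

Answer: 146390117023773193359375/2417851639229258349412352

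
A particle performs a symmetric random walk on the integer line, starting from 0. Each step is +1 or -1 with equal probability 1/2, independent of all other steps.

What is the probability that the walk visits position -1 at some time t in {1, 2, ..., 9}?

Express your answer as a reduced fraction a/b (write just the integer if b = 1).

Answer: 193/256

Derivation:
Count via complement. Let g(t,s) = #length-t paths at position s with S_1..S_t all ≠ -1.
g(t,s) = g(t-1,s-1) + g(t-1,s+1) for s ≠ -1; g(t,-1) = 0.
t=0: g(0,0)=1
t=1: g(1,1)=1
t=2: g(2,0)=1 g(2,2)=1
t=3: g(3,1)=2 g(3,3)=1
t=4: g(4,0)=2 g(4,2)=3 g(4,4)=1
t=5: g(5,1)=5 g(5,3)=4 g(5,5)=1
t=6: g(6,0)=5 g(6,2)=9 g(6,4)=5 g(6,6)=1
t=7: g(7,1)=14 g(7,3)=14 g(7,5)=6 g(7,7)=1
t=8: g(8,0)=14 g(8,2)=28 g(8,4)=20 g(8,6)=7 g(8,8)=1
t=9: g(9,1)=42 g(9,3)=48 g(9,5)=27 g(9,7)=8 g(9,9)=1
Paths never hitting -1: Σ_s g(9,s) = 126
Paths hitting -1: 2^9 - 126 = 386
P = 386/512 = 193/256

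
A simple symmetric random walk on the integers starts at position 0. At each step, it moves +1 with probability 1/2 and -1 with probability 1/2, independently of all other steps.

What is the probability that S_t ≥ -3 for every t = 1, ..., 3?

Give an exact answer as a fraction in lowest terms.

Answer: 1

Derivation:
Let f(t,s) = #length-t paths at position s with S_1..S_t all ≥ -3.
f(t,s) = f(t-1,s-1) + f(t-1,s+1) for s ≥ -3; f(t,s) = 0 for s < -3.
t=0: f(0,0)=1
t=1: f(1,-1)=1 f(1,1)=1
t=2: f(2,-2)=1 f(2,0)=2 f(2,2)=1
t=3: f(3,-3)=1 f(3,-1)=3 f(3,1)=3 f(3,3)=1
Σ_s f(3,s) = 8
P = 8/8 = 1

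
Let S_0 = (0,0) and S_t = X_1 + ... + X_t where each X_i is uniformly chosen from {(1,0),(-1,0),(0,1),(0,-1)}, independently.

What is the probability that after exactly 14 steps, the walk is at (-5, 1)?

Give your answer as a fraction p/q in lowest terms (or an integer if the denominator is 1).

Answer: 1002001/134217728

Derivation:
Let h be the number of horizontal steps (so 14-h are vertical). To end at (-5,1) need (h-5)/2 right-steps and ((14-h)+1)/2 up-steps.
Sum over h with 5 ≤ h ≤ 13, h ≡ 1 (mod 2), 14-h ≡ 1 (mod 2):
h=5: C(14,5)·C(5,0)·C(9,5) = 2002·1·126 = 252252
h=7: C(14,7)·C(7,1)·C(7,4) = 3432·7·35 = 840840
h=9: C(14,9)·C(9,2)·C(5,3) = 2002·36·10 = 720720
h=11: C(14,11)·C(11,3)·C(3,2) = 364·165·3 = 180180
h=13: C(14,13)·C(13,4)·C(1,1) = 14·715·1 = 10010
Total favorable: 2004002
Total paths: 4^14 = 268435456
P = 2004002/268435456 = 1002001/134217728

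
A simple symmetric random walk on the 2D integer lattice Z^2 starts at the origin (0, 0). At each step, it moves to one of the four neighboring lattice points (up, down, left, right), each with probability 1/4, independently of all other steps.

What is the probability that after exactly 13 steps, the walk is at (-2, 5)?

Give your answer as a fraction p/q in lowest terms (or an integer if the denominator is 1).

Let h be the number of horizontal steps (so 13-h are vertical). To end at (-2,5) need (h-2)/2 right-steps and ((13-h)+5)/2 up-steps.
Sum over h with 2 ≤ h ≤ 8, h ≡ 0 (mod 2), 13-h ≡ 1 (mod 2):
h=2: C(13,2)·C(2,0)·C(11,8) = 78·1·165 = 12870
h=4: C(13,4)·C(4,1)·C(9,7) = 715·4·36 = 102960
h=6: C(13,6)·C(6,2)·C(7,6) = 1716·15·7 = 180180
h=8: C(13,8)·C(8,3)·C(5,5) = 1287·56·1 = 72072
Total favorable: 368082
Total paths: 4^13 = 67108864
P = 368082/67108864 = 184041/33554432

Answer: 184041/33554432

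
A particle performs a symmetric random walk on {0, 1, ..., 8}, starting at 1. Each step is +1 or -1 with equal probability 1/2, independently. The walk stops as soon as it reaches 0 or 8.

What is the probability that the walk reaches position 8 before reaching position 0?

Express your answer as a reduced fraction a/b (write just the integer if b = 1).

Answer: 1/8

Derivation:
Symmetric walk (p = 1/2): the harmonic-function argument gives P(hit 8 before 0 | start at 1) = a/N.
P = 1/8 = 1/8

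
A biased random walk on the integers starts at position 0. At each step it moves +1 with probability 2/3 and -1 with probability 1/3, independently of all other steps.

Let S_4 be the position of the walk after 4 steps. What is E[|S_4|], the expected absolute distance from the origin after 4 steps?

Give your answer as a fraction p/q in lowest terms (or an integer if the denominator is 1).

Answer: 148/81

Derivation:
S_4 takes values m ≡ 0 (mod 2) with |m| ≤ 4; P(S_4=m) = C(4,(4+m)/2) · (2/3)^((4+m)/2) · (1/3)^((4-m)/2).
Distribution: P(S=-4)=1/81, P(S=-2)=8/81, P(S=0)=8/27, P(S=2)=32/81, P(S=4)=16/81
E[|S_4|] = Σ_m |m|·P(S_4=m) = 148/81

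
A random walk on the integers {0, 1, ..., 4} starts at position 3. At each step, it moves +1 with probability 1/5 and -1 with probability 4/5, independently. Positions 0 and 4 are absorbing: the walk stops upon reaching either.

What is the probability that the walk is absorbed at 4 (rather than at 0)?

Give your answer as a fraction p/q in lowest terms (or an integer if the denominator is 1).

Answer: 21/85

Derivation:
Biased walk: p = 1/5, q = 4/5, r = q/p = 4
Gambler's ruin: P(hit 4 before 0 | start at 3) = (1 - r^a)/(1 - r^N)
r^3 = 64; r^4 = 256
P = (1 - 64) / (1 - 256) = -63 / -255 = 21/85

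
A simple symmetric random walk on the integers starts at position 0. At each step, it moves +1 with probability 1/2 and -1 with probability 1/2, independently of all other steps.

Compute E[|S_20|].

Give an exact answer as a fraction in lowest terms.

S_20 takes values m ≡ 0 (mod 2) with |m| ≤ 20; P(S_20=m) = C(20,(20+m)/2)/2^20.
Total paths: 2^20 = 1048576
Distribution: P(S=-20)=1/1048576, P(S=-18)=20/1048576, P(S=-16)=190/1048576, P(S=-14)=1140/1048576, P(S=-12)=4845/1048576, P(S=-10)=15504/1048576, P(S=-8)=38760/1048576, P(S=-6)=77520/1048576, P(S=-4)=125970/1048576, P(S=-2)=167960/1048576, P(S=0)=184756/1048576, P(S=2)=167960/1048576, P(S=4)=125970/1048576, P(S=6)=77520/1048576, P(S=8)=38760/1048576, P(S=10)=15504/1048576, P(S=12)=4845/1048576, P(S=14)=1140/1048576, P(S=16)=190/1048576, P(S=18)=20/1048576, P(S=20)=1/1048576
E[|S_20|] = Σ_m |m|·P(S_20=m) = 3695120/1048576 = 230945/65536

Answer: 230945/65536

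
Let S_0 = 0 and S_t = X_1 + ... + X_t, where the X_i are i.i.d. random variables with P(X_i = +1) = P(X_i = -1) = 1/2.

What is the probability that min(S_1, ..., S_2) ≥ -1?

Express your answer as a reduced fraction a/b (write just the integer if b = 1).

Answer: 3/4

Derivation:
Let f(t,s) = #length-t paths at position s with S_1..S_t all ≥ -1.
f(t,s) = f(t-1,s-1) + f(t-1,s+1) for s ≥ -1; f(t,s) = 0 for s < -1.
t=0: f(0,0)=1
t=1: f(1,-1)=1 f(1,1)=1
t=2: f(2,0)=2 f(2,2)=1
Σ_s f(2,s) = 3
P = 3/4 = 3/4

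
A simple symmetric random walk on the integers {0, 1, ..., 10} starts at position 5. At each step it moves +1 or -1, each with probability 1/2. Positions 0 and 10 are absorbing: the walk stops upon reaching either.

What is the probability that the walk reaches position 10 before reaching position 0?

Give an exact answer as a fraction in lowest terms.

Symmetric walk (p = 1/2): the harmonic-function argument gives P(hit 10 before 0 | start at 5) = a/N.
P = 5/10 = 1/2

Answer: 1/2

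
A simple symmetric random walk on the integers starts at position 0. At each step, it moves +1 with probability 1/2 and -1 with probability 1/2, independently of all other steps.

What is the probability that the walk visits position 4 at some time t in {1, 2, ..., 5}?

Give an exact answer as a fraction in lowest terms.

Answer: 1/16

Derivation:
Count via complement. Let g(t,s) = #length-t paths at position s with S_1..S_t all ≠ 4.
g(t,s) = g(t-1,s-1) + g(t-1,s+1) for s ≠ 4; g(t,4) = 0.
t=0: g(0,0)=1
t=1: g(1,-1)=1 g(1,1)=1
t=2: g(2,-2)=1 g(2,0)=2 g(2,2)=1
t=3: g(3,-3)=1 g(3,-1)=3 g(3,1)=3 g(3,3)=1
t=4: g(4,-4)=1 g(4,-2)=4 g(4,0)=6 g(4,2)=4
t=5: g(5,-5)=1 g(5,-3)=5 g(5,-1)=10 g(5,1)=10 g(5,3)=4
Paths never hitting 4: Σ_s g(5,s) = 30
Paths hitting 4: 2^5 - 30 = 2
P = 2/32 = 1/16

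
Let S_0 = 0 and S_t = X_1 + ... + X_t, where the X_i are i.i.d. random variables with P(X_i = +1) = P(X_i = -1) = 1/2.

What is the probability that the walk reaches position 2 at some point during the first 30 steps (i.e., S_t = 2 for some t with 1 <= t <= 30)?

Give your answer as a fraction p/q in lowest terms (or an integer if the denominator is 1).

Answer: 773201629/1073741824

Derivation:
Count via complement. Let g(t,s) = #length-t paths at position s with S_1..S_t all ≠ 2.
g(t,s) = g(t-1,s-1) + g(t-1,s+1) for s ≠ 2; g(t,2) = 0.
t=0: g(0,0)=1
t=1: g(1,-1)=1 g(1,1)=1
t=2: g(2,-2)=1 g(2,0)=2
t=3: g(3,-3)=1 g(3,-1)=3 g(3,1)=2
t=4: g(4,-4)=1 g(4,-2)=4 g(4,0)=5
t=5: g(5,-5)=1 g(5,-3)=5 g(5,-1)=9 g(5,1)=5
t=6: g(6,-6)=1 g(6,-4)=6 g(6,-2)=14 g(6,0)=14
t=7: g(7,-7)=1 g(7,-5)=7 g(7,-3)=20 g(7,-1)=28 g(7,1)=14
t=8: g(8,-8)=1 g(8,-6)=8 g(8,-4)=27 g(8,-2)=48 g(8,0)=42
t=9: g(9,-9)=1 g(9,-7)=9 g(9,-5)=35 g(9,-3)=75 g(9,-1)=90 g(9,1)=42
t=10: g(10,-10)=1 g(10,-8)=10 g(10,-6)=44 g(10,-4)=110 g(10,-2)=165 g(10,0)=132
t=11: g(11,-11)=1 g(11,-9)=11 g(11,-7)=54 g(11,-5)=154 g(11,-3)=275 g(11,-1)=297 g(11,1)=132
t=12: g(12,-12)=1 g(12,-10)=12 g(12,-8)=65 g(12,-6)=208 g(12,-4)=429 g(12,-2)=572 g(12,0)=429
t=13: g(13,-13)=1 g(13,-11)=13 g(13,-9)=77 g(13,-7)=273 g(13,-5)=637 g(13,-3)=1001 g(13,-1)=1001 g(13,1)=429
t=14: g(14,-14)=1 g(14,-12)=14 g(14,-10)=90 g(14,-8)=350 g(14,-6)=910 g(14,-4)=1638 g(14,-2)=2002 g(14,0)=1430
t=15: g(15,-15)=1 g(15,-13)=15 g(15,-11)=104 g(15,-9)=440 g(15,-7)=1260 g(15,-5)=2548 g(15,-3)=3640 g(15,-1)=3432 g(15,1)=1430
t=16: g(16,-16)=1 g(16,-14)=16 g(16,-12)=119 g(16,-10)=544 g(16,-8)=1700 g(16,-6)=3808 g(16,-4)=6188 g(16,-2)=7072 g(16,0)=4862
t=17: g(17,-17)=1 g(17,-15)=17 g(17,-13)=135 g(17,-11)=663 g(17,-9)=2244 g(17,-7)=5508 g(17,-5)=9996 g(17,-3)=13260 g(17,-1)=11934 g(17,1)=4862
t=18: g(18,-18)=1 g(18,-16)=18 g(18,-14)=152 g(18,-12)=798 g(18,-10)=2907 g(18,-8)=7752 g(18,-6)=15504 g(18,-4)=23256 g(18,-2)=25194 g(18,0)=16796
t=19: g(19,-19)=1 g(19,-17)=19 g(19,-15)=170 g(19,-13)=950 g(19,-11)=3705 g(19,-9)=10659 g(19,-7)=23256 g(19,-5)=38760 g(19,-3)=48450 g(19,-1)=41990 g(19,1)=16796
t=20: g(20,-20)=1 g(20,-18)=20 g(20,-16)=189 g(20,-14)=1120 g(20,-12)=4655 g(20,-10)=14364 g(20,-8)=33915 g(20,-6)=62016 g(20,-4)=87210 g(20,-2)=90440 g(20,0)=58786
t=21: g(21,-21)=1 g(21,-19)=21 g(21,-17)=209 g(21,-15)=1309 g(21,-13)=5775 g(21,-11)=19019 g(21,-9)=48279 g(21,-7)=95931 g(21,-5)=149226 g(21,-3)=177650 g(21,-1)=149226 g(21,1)=58786
t=22: g(22,-22)=1 g(22,-20)=22 g(22,-18)=230 g(22,-16)=1518 g(22,-14)=7084 g(22,-12)=24794 g(22,-10)=67298 g(22,-8)=144210 g(22,-6)=245157 g(22,-4)=326876 g(22,-2)=326876 g(22,0)=208012
t=23: g(23,-23)=1 g(23,-21)=23 g(23,-19)=252 g(23,-17)=1748 g(23,-15)=8602 g(23,-13)=31878 g(23,-11)=92092 g(23,-9)=211508 g(23,-7)=389367 g(23,-5)=572033 g(23,-3)=653752 g(23,-1)=534888 g(23,1)=208012
t=24: g(24,-24)=1 g(24,-22)=24 g(24,-20)=275 g(24,-18)=2000 g(24,-16)=10350 g(24,-14)=40480 g(24,-12)=123970 g(24,-10)=303600 g(24,-8)=600875 g(24,-6)=961400 g(24,-4)=1225785 g(24,-2)=1188640 g(24,0)=742900
t=25: g(25,-25)=1 g(25,-23)=25 g(25,-21)=299 g(25,-19)=2275 g(25,-17)=12350 g(25,-15)=50830 g(25,-13)=164450 g(25,-11)=427570 g(25,-9)=904475 g(25,-7)=1562275 g(25,-5)=2187185 g(25,-3)=2414425 g(25,-1)=1931540 g(25,1)=742900
t=26: g(26,-26)=1 g(26,-24)=26 g(26,-22)=324 g(26,-20)=2574 g(26,-18)=14625 g(26,-16)=63180 g(26,-14)=215280 g(26,-12)=592020 g(26,-10)=1332045 g(26,-8)=2466750 g(26,-6)=3749460 g(26,-4)=4601610 g(26,-2)=4345965 g(26,0)=2674440
t=27: g(27,-27)=1 g(27,-25)=27 g(27,-23)=350 g(27,-21)=2898 g(27,-19)=17199 g(27,-17)=77805 g(27,-15)=278460 g(27,-13)=807300 g(27,-11)=1924065 g(27,-9)=3798795 g(27,-7)=6216210 g(27,-5)=8351070 g(27,-3)=8947575 g(27,-1)=7020405 g(27,1)=2674440
t=28: g(28,-28)=1 g(28,-26)=28 g(28,-24)=377 g(28,-22)=3248 g(28,-20)=20097 g(28,-18)=95004 g(28,-16)=356265 g(28,-14)=1085760 g(28,-12)=2731365 g(28,-10)=5722860 g(28,-8)=10015005 g(28,-6)=14567280 g(28,-4)=17298645 g(28,-2)=15967980 g(28,0)=9694845
t=29: g(29,-29)=1 g(29,-27)=29 g(29,-25)=405 g(29,-23)=3625 g(29,-21)=23345 g(29,-19)=115101 g(29,-17)=451269 g(29,-15)=1442025 g(29,-13)=3817125 g(29,-11)=8454225 g(29,-9)=15737865 g(29,-7)=24582285 g(29,-5)=31865925 g(29,-3)=33266625 g(29,-1)=25662825 g(29,1)=9694845
t=30: g(30,-30)=1 g(30,-28)=30 g(30,-26)=434 g(30,-24)=4030 g(30,-22)=26970 g(30,-20)=138446 g(30,-18)=566370 g(30,-16)=1893294 g(30,-14)=5259150 g(30,-12)=12271350 g(30,-10)=24192090 g(30,-8)=40320150 g(30,-6)=56448210 g(30,-4)=65132550 g(30,-2)=58929450 g(30,0)=35357670
Paths never hitting 2: Σ_s g(30,s) = 300540195
Paths hitting 2: 2^30 - 300540195 = 773201629
P = 773201629/1073741824 = 773201629/1073741824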